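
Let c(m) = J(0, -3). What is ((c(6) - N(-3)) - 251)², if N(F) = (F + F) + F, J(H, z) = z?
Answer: 60025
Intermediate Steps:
c(m) = -3
N(F) = 3*F (N(F) = 2*F + F = 3*F)
((c(6) - N(-3)) - 251)² = ((-3 - 3*(-3)) - 251)² = ((-3 - 1*(-9)) - 251)² = ((-3 + 9) - 251)² = (6 - 251)² = (-245)² = 60025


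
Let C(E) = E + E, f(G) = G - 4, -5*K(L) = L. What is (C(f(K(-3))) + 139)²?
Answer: 436921/25 ≈ 17477.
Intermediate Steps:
K(L) = -L/5
f(G) = -4 + G
C(E) = 2*E
(C(f(K(-3))) + 139)² = (2*(-4 - ⅕*(-3)) + 139)² = (2*(-4 + ⅗) + 139)² = (2*(-17/5) + 139)² = (-34/5 + 139)² = (661/5)² = 436921/25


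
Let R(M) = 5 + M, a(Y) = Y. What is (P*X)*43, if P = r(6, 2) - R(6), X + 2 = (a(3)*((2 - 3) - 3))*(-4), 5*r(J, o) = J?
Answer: -96922/5 ≈ -19384.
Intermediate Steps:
r(J, o) = J/5
X = 46 (X = -2 + (3*((2 - 3) - 3))*(-4) = -2 + (3*(-1 - 3))*(-4) = -2 + (3*(-4))*(-4) = -2 - 12*(-4) = -2 + 48 = 46)
P = -49/5 (P = (⅕)*6 - (5 + 6) = 6/5 - 1*11 = 6/5 - 11 = -49/5 ≈ -9.8000)
(P*X)*43 = -49/5*46*43 = -2254/5*43 = -96922/5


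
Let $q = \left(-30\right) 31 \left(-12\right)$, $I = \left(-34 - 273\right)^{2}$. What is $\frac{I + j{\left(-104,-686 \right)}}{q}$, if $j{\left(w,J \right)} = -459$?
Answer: $\frac{9379}{1116} \approx 8.4041$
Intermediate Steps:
$I = 94249$ ($I = \left(-307\right)^{2} = 94249$)
$q = 11160$ ($q = \left(-930\right) \left(-12\right) = 11160$)
$\frac{I + j{\left(-104,-686 \right)}}{q} = \frac{94249 - 459}{11160} = 93790 \cdot \frac{1}{11160} = \frac{9379}{1116}$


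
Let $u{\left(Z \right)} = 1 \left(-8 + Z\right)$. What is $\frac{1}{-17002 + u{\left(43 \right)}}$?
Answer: $- \frac{1}{16967} \approx -5.8938 \cdot 10^{-5}$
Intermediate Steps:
$u{\left(Z \right)} = -8 + Z$
$\frac{1}{-17002 + u{\left(43 \right)}} = \frac{1}{-17002 + \left(-8 + 43\right)} = \frac{1}{-17002 + 35} = \frac{1}{-16967} = - \frac{1}{16967}$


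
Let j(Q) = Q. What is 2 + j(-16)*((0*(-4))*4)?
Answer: 2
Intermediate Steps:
2 + j(-16)*((0*(-4))*4) = 2 - 16*0*(-4)*4 = 2 - 0*4 = 2 - 16*0 = 2 + 0 = 2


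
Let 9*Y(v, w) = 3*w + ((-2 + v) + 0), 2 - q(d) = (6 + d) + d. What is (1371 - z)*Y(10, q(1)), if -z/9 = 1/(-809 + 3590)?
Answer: -4236400/2781 ≈ -1523.3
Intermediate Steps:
z = -1/309 (z = -9/(-809 + 3590) = -9/2781 = -9*1/2781 = -1/309 ≈ -0.0032362)
q(d) = -4 - 2*d (q(d) = 2 - ((6 + d) + d) = 2 - (6 + 2*d) = 2 + (-6 - 2*d) = -4 - 2*d)
Y(v, w) = -2/9 + w/3 + v/9 (Y(v, w) = (3*w + ((-2 + v) + 0))/9 = (3*w + (-2 + v))/9 = (-2 + v + 3*w)/9 = -2/9 + w/3 + v/9)
(1371 - z)*Y(10, q(1)) = (1371 - 1*(-1/309))*(-2/9 + (-4 - 2*1)/3 + (1/9)*10) = (1371 + 1/309)*(-2/9 + (-4 - 2)/3 + 10/9) = 423640*(-2/9 + (1/3)*(-6) + 10/9)/309 = 423640*(-2/9 - 2 + 10/9)/309 = (423640/309)*(-10/9) = -4236400/2781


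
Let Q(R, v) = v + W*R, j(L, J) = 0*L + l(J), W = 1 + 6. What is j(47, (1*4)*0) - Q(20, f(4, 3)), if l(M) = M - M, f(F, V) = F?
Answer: -144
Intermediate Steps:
W = 7
l(M) = 0
j(L, J) = 0 (j(L, J) = 0*L + 0 = 0 + 0 = 0)
Q(R, v) = v + 7*R
j(47, (1*4)*0) - Q(20, f(4, 3)) = 0 - (4 + 7*20) = 0 - (4 + 140) = 0 - 1*144 = 0 - 144 = -144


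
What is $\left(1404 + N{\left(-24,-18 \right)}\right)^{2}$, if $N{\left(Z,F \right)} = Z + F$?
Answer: $1855044$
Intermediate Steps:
$N{\left(Z,F \right)} = F + Z$
$\left(1404 + N{\left(-24,-18 \right)}\right)^{2} = \left(1404 - 42\right)^{2} = 1362^{2} = 1855044$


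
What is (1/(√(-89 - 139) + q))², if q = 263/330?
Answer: 108900/(263 + 660*I*√57)² ≈ -0.0043495 - 0.00046042*I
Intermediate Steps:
q = 263/330 (q = 263*(1/330) = 263/330 ≈ 0.79697)
(1/(√(-89 - 139) + q))² = (1/(√(-89 - 139) + 263/330))² = (1/(√(-228) + 263/330))² = (1/(2*I*√57 + 263/330))² = (1/(263/330 + 2*I*√57))² = (263/330 + 2*I*√57)⁻²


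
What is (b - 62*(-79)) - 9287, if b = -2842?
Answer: -7231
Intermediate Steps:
(b - 62*(-79)) - 9287 = (-2842 - 62*(-79)) - 9287 = (-2842 + 4898) - 9287 = 2056 - 9287 = -7231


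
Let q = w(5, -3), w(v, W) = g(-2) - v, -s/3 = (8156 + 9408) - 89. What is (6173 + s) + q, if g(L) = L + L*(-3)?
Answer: -46253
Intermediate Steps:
g(L) = -2*L (g(L) = L - 3*L = -2*L)
s = -52425 (s = -3*((8156 + 9408) - 89) = -3*(17564 - 89) = -3*17475 = -52425)
w(v, W) = 4 - v (w(v, W) = -2*(-2) - v = 4 - v)
q = -1 (q = 4 - 1*5 = 4 - 5 = -1)
(6173 + s) + q = (6173 - 52425) - 1 = -46252 - 1 = -46253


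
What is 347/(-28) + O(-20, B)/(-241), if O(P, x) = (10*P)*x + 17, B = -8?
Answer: -128903/6748 ≈ -19.102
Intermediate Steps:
O(P, x) = 17 + 10*P*x (O(P, x) = 10*P*x + 17 = 17 + 10*P*x)
347/(-28) + O(-20, B)/(-241) = 347/(-28) + (17 + 10*(-20)*(-8))/(-241) = 347*(-1/28) + (17 + 1600)*(-1/241) = -347/28 + 1617*(-1/241) = -347/28 - 1617/241 = -128903/6748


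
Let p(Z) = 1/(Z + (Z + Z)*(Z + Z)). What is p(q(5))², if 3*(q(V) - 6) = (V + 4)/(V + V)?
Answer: 2500/68112009 ≈ 3.6704e-5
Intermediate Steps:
q(V) = 6 + (4 + V)/(6*V) (q(V) = 6 + ((V + 4)/(V + V))/3 = 6 + ((4 + V)/((2*V)))/3 = 6 + ((4 + V)*(1/(2*V)))/3 = 6 + ((4 + V)/(2*V))/3 = 6 + (4 + V)/(6*V))
p(Z) = 1/(Z + 4*Z²) (p(Z) = 1/(Z + (2*Z)*(2*Z)) = 1/(Z + 4*Z²))
p(q(5))² = (1/((((⅙)*(4 + 37*5)/5))*(1 + 4*((⅙)*(4 + 37*5)/5))))² = (1/((((⅙)*(⅕)*(4 + 185)))*(1 + 4*((⅙)*(⅕)*(4 + 185)))))² = (1/((((⅙)*(⅕)*189))*(1 + 4*((⅙)*(⅕)*189))))² = (1/((63/10)*(1 + 4*(63/10))))² = (10/(63*(1 + 126/5)))² = (10/(63*(131/5)))² = ((10/63)*(5/131))² = (50/8253)² = 2500/68112009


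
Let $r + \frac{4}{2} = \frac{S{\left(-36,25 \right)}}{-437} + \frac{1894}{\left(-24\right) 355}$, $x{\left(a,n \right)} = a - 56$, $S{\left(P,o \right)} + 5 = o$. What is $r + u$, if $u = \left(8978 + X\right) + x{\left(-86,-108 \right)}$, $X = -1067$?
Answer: $\frac{14458703501}{1861620} \approx 7766.7$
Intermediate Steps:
$S{\left(P,o \right)} = -5 + o$
$x{\left(a,n \right)} = -56 + a$ ($x{\left(a,n \right)} = a - 56 = -56 + a$)
$r = - \frac{4222279}{1861620}$ ($r = -2 + \left(\frac{-5 + 25}{-437} + \frac{1894}{\left(-24\right) 355}\right) = -2 + \left(20 \left(- \frac{1}{437}\right) + \frac{1894}{-8520}\right) = -2 + \left(- \frac{20}{437} + 1894 \left(- \frac{1}{8520}\right)\right) = -2 - \frac{499039}{1861620} = - \frac{4222279}{1861620} \approx -2.2681$)
$u = 7769$ ($u = \left(8978 - 1067\right) - 142 = 7911 - 142 = 7769$)
$r + u = - \frac{4222279}{1861620} + 7769 = \frac{14458703501}{1861620}$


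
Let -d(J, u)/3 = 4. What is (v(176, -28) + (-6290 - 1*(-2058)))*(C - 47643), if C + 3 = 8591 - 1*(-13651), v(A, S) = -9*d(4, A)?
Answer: 104766096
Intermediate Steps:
d(J, u) = -12 (d(J, u) = -3*4 = -12)
v(A, S) = 108 (v(A, S) = -9*(-12) = 108)
C = 22239 (C = -3 + (8591 - 1*(-13651)) = -3 + (8591 + 13651) = -3 + 22242 = 22239)
(v(176, -28) + (-6290 - 1*(-2058)))*(C - 47643) = (108 + (-6290 - 1*(-2058)))*(22239 - 47643) = (108 + (-6290 + 2058))*(-25404) = (108 - 4232)*(-25404) = -4124*(-25404) = 104766096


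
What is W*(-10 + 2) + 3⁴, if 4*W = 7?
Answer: 67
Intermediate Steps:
W = 7/4 (W = (¼)*7 = 7/4 ≈ 1.7500)
W*(-10 + 2) + 3⁴ = 7*(-10 + 2)/4 + 3⁴ = (7/4)*(-8) + 81 = -14 + 81 = 67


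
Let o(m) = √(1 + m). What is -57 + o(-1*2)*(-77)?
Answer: -57 - 77*I ≈ -57.0 - 77.0*I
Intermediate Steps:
-57 + o(-1*2)*(-77) = -57 + √(1 - 1*2)*(-77) = -57 + √(1 - 2)*(-77) = -57 + √(-1)*(-77) = -57 + I*(-77) = -57 - 77*I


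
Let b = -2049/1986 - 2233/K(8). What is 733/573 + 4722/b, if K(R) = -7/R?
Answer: 3029024525/967648593 ≈ 3.1303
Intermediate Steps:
b = 1688741/662 (b = -2049/1986 - 2233/((-7/8)) = -2049*1/1986 - 2233/((-7*⅛)) = -683/662 - 2233/(-7/8) = -683/662 - 2233*(-8/7) = -683/662 + 2552 = 1688741/662 ≈ 2551.0)
733/573 + 4722/b = 733/573 + 4722/(1688741/662) = 733*(1/573) + 4722*(662/1688741) = 733/573 + 3125964/1688741 = 3029024525/967648593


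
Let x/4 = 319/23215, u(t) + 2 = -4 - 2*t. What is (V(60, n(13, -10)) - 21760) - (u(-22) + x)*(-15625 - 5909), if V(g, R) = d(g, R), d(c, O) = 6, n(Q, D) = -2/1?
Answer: 18519107054/23215 ≈ 7.9772e+5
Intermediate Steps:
n(Q, D) = -2 (n(Q, D) = -2*1 = -2)
u(t) = -6 - 2*t (u(t) = -2 + (-4 - 2*t) = -6 - 2*t)
x = 1276/23215 (x = 4*(319/23215) = 1276/23215 ≈ 0.054964)
V(g, R) = 6
(V(60, n(13, -10)) - 21760) - (u(-22) + x)*(-15625 - 5909) = (6 - 21760) - ((-6 - 2*(-22)) + 1276/23215)*(-15625 - 5909) = -21754 - ((-6 + 44) + 1276/23215)*(-21534) = -21754 - (38 + 1276/23215)*(-21534) = -21754 - 883446*(-21534)/23215 = -21754 - 1*(-19024126164/23215) = -21754 + 19024126164/23215 = 18519107054/23215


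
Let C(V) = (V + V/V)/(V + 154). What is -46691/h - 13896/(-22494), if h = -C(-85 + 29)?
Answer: -17154239402/206195 ≈ -83194.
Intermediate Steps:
C(V) = (1 + V)/(154 + V) (C(V) = (V + 1)/(154 + V) = (1 + V)/(154 + V))
h = 55/98 (h = -(1 + (-85 + 29))/(154 + (-85 + 29)) = -(1 - 56)/(154 - 56) = -(-55)/98 = -1*(-55/98) = 55/98 ≈ 0.56122)
-46691/h - 13896/(-22494) = -46691/55/98 - 13896/(-22494) = -46691*98/55 - 13896*(-1/22494) = -4575718/55 + 2316/3749 = -17154239402/206195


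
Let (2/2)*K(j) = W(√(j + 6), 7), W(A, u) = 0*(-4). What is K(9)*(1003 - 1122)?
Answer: 0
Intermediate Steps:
W(A, u) = 0
K(j) = 0
K(9)*(1003 - 1122) = 0*(1003 - 1122) = 0*(-119) = 0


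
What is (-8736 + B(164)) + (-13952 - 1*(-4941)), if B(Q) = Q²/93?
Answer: -1623575/93 ≈ -17458.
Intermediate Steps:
B(Q) = Q²/93 (B(Q) = Q²*(1/93) = Q²/93)
(-8736 + B(164)) + (-13952 - 1*(-4941)) = (-8736 + (1/93)*164²) + (-13952 - 1*(-4941)) = (-8736 + (1/93)*26896) + (-13952 + 4941) = (-8736 + 26896/93) - 9011 = -785552/93 - 9011 = -1623575/93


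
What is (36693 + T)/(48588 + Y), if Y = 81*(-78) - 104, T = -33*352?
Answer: 25077/42166 ≈ 0.59472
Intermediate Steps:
T = -11616
Y = -6422 (Y = -6318 - 104 = -6422)
(36693 + T)/(48588 + Y) = (36693 - 11616)/(48588 - 6422) = 25077/42166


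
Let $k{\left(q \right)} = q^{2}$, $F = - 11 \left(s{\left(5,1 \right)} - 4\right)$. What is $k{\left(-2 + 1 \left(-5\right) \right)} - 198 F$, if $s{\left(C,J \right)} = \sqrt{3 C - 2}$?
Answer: $-8663 + 2178 \sqrt{13} \approx -810.11$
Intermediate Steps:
$s{\left(C,J \right)} = \sqrt{-2 + 3 C}$
$F = 44 - 11 \sqrt{13}$ ($F = - 11 \left(\sqrt{-2 + 3 \cdot 5} - 4\right) = - 11 \left(\sqrt{-2 + 15} - 4\right) = - 11 \left(\sqrt{13} - 4\right) = - 11 \left(-4 + \sqrt{13}\right) = 44 - 11 \sqrt{13} \approx 4.3389$)
$k{\left(-2 + 1 \left(-5\right) \right)} - 198 F = \left(-2 + 1 \left(-5\right)\right)^{2} - 198 \left(44 - 11 \sqrt{13}\right) = \left(-2 - 5\right)^{2} - \left(8712 - 2178 \sqrt{13}\right) = \left(-7\right)^{2} - \left(8712 - 2178 \sqrt{13}\right) = 49 - \left(8712 - 2178 \sqrt{13}\right) = -8663 + 2178 \sqrt{13}$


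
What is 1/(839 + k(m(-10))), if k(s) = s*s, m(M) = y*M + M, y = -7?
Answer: 1/4439 ≈ 0.00022528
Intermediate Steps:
m(M) = -6*M (m(M) = -7*M + M = -6*M)
k(s) = s²
1/(839 + k(m(-10))) = 1/(839 + (-6*(-10))²) = 1/(839 + 60²) = 1/(839 + 3600) = 1/4439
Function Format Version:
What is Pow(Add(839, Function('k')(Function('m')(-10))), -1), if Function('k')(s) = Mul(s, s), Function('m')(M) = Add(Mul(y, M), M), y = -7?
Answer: Rational(1, 4439) ≈ 0.00022528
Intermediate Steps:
Function('m')(M) = Mul(-6, M) (Function('m')(M) = Add(Mul(-7, M), M) = Mul(-6, M))
Function('k')(s) = Pow(s, 2)
Pow(Add(839, Function('k')(Function('m')(-10))), -1) = Pow(Add(839, Pow(Mul(-6, -10), 2)), -1) = Pow(Add(839, Pow(60, 2)), -1) = Pow(Add(839, 3600), -1) = Pow(4439, -1) = Rational(1, 4439)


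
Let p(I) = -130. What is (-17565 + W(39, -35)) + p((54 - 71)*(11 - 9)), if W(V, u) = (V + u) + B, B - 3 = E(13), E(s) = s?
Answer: -17675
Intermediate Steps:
B = 16 (B = 3 + 13 = 16)
W(V, u) = 16 + V + u (W(V, u) = (V + u) + 16 = 16 + V + u)
(-17565 + W(39, -35)) + p((54 - 71)*(11 - 9)) = (-17565 + (16 + 39 - 35)) - 130 = (-17565 + 20) - 130 = -17545 - 130 = -17675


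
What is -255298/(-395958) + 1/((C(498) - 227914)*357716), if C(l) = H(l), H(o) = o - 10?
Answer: 10384746408275405/16106367532868664 ≈ 0.64476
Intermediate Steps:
H(o) = -10 + o
C(l) = -10 + l
-255298/(-395958) + 1/((C(498) - 227914)*357716) = -255298/(-395958) + 1/(((-10 + 498) - 227914)*357716) = -255298*(-1/395958) + (1/357716)/(488 - 227914) = 127649/197979 + (1/357716)/(-227426) = 127649/197979 - 1/227426*1/357716 = 127649/197979 - 1/81353919016 = 10384746408275405/16106367532868664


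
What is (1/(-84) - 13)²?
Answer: 1194649/7056 ≈ 169.31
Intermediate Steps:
(1/(-84) - 13)² = (-1/84 - 13)² = (-1093/84)² = 1194649/7056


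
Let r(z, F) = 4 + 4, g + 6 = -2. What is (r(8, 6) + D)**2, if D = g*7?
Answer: 2304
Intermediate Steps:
g = -8 (g = -6 - 2 = -8)
r(z, F) = 8
D = -56 (D = -8*7 = -56)
(r(8, 6) + D)**2 = (8 - 56)**2 = (-48)**2 = 2304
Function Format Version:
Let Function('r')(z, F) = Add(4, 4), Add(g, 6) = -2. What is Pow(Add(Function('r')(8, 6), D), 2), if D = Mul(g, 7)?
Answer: 2304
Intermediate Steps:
g = -8 (g = Add(-6, -2) = -8)
Function('r')(z, F) = 8
D = -56 (D = Mul(-8, 7) = -56)
Pow(Add(Function('r')(8, 6), D), 2) = Pow(Add(8, -56), 2) = Pow(-48, 2) = 2304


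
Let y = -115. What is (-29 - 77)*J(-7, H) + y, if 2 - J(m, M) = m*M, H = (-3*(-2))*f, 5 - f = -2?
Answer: -31491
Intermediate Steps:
f = 7 (f = 5 - 1*(-2) = 5 + 2 = 7)
H = 42 (H = -3*(-2)*7 = 6*7 = 42)
J(m, M) = 2 - M*m (J(m, M) = 2 - m*M = 2 - M*m)
(-29 - 77)*J(-7, H) + y = (-29 - 77)*(2 - 1*42*(-7)) - 115 = -106*(2 + 294) - 115 = -106*296 - 115 = -31376 - 115 = -31491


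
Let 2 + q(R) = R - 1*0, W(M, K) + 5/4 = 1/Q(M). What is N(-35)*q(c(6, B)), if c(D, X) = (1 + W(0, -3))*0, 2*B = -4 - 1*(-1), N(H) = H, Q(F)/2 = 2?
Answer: 70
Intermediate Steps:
Q(F) = 4 (Q(F) = 2*2 = 4)
B = -3/2 (B = (-4 - 1*(-1))/2 = (-4 + 1)/2 = (½)*(-3) = -3/2 ≈ -1.5000)
W(M, K) = -1 (W(M, K) = -5/4 + 1/4 = -5/4 + ¼ = -1)
c(D, X) = 0 (c(D, X) = (1 - 1)*0 = 0*0 = 0)
q(R) = -2 + R (q(R) = -2 + (R - 1*0) = -2 + (R + 0) = -2 + R)
N(-35)*q(c(6, B)) = -35*(-2 + 0) = -35*(-2) = 70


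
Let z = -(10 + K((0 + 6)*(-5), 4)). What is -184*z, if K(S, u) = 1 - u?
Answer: 1288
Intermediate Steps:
z = -7 (z = -(10 + (1 - 1*4)) = -(10 + (1 - 4)) = -(10 - 3) = -1*7 = -7)
-184*z = -184*(-7) = 1288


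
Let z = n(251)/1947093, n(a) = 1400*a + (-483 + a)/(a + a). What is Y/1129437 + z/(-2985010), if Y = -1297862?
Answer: -315561125754384945628/274610391888083333985 ≈ -1.1491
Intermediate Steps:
n(a) = 1400*a + (-483 + a)/(2*a) (n(a) = 1400*a + (-483 + a)/((2*a)) = 1400*a + (-483 + a)*(1/(2*a)) = 1400*a + (-483 + a)/(2*a))
z = 29400428/162906781 (z = ((½)*(-483 + 251*(1 + 2800*251))/251)/1947093 = ((½)*(1/251)*(-483 + 251*(1 + 702800)))*(1/1947093) = ((½)*(1/251)*(-483 + 251*702801))*(1/1947093) = ((½)*(1/251)*(-483 + 176403051))*(1/1947093) = ((½)*(1/251)*176402568)*(1/1947093) = (88201284/251)*(1/1947093) = 29400428/162906781 ≈ 0.18047)
Y/1129437 + z/(-2985010) = -1297862/1129437 + (29400428/162906781)/(-2985010) = -1297862*1/1129437 + (29400428/162906781)*(-1/2985010) = -1297862/1129437 - 14700214/243139185176405 = -315561125754384945628/274610391888083333985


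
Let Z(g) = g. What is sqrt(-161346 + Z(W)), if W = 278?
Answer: 2*I*sqrt(40267) ≈ 401.33*I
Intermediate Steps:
sqrt(-161346 + Z(W)) = sqrt(-161346 + 278) = sqrt(-161068) = 2*I*sqrt(40267)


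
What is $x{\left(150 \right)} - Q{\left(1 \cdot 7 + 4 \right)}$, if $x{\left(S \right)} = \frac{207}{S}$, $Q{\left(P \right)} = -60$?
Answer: $\frac{3069}{50} \approx 61.38$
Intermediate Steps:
$x{\left(150 \right)} - Q{\left(1 \cdot 7 + 4 \right)} = \frac{207}{150} - -60 = 207 \cdot \frac{1}{150} + 60 = \frac{69}{50} + 60 = \frac{3069}{50}$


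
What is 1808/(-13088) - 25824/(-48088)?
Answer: 1961261/4916998 ≈ 0.39887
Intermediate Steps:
1808/(-13088) - 25824/(-48088) = 1808*(-1/13088) - 25824*(-1/48088) = -113/818 + 3228/6011 = 1961261/4916998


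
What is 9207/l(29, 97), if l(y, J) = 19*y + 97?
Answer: 341/24 ≈ 14.208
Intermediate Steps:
l(y, J) = 97 + 19*y
9207/l(29, 97) = 9207/(97 + 19*29) = 9207/(97 + 551) = 9207/648 = 9207*(1/648) = 341/24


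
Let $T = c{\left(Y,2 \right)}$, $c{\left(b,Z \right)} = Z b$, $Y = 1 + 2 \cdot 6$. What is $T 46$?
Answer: $1196$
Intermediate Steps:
$Y = 13$ ($Y = 1 + 12 = 13$)
$T = 26$ ($T = 2 \cdot 13 = 26$)
$T 46 = 26 \cdot 46 = 1196$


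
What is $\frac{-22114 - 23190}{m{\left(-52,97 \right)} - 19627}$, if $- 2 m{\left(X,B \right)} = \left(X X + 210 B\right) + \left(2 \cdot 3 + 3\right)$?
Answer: $\frac{90608}{62337} \approx 1.4535$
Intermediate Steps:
$m{\left(X,B \right)} = - \frac{9}{2} - 105 B - \frac{X^{2}}{2}$ ($m{\left(X,B \right)} = - \frac{\left(X X + 210 B\right) + \left(2 \cdot 3 + 3\right)}{2} = - \frac{\left(X^{2} + 210 B\right) + \left(6 + 3\right)}{2} = - \frac{\left(X^{2} + 210 B\right) + 9}{2} = - \frac{9 + X^{2} + 210 B}{2} = - \frac{9}{2} - 105 B - \frac{X^{2}}{2}$)
$\frac{-22114 - 23190}{m{\left(-52,97 \right)} - 19627} = \frac{-22114 - 23190}{\left(- \frac{9}{2} - 10185 - \frac{\left(-52\right)^{2}}{2}\right) - 19627} = - \frac{45304}{\left(- \frac{9}{2} - 10185 - 1352\right) - 19627} = - \frac{45304}{- \frac{23083}{2} - 19627} = - \frac{45304}{- \frac{62337}{2}} = \left(-45304\right) \left(- \frac{2}{62337}\right) = \frac{90608}{62337}$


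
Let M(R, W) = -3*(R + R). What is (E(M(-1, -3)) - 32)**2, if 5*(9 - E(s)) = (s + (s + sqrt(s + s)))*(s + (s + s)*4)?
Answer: 617161/25 + 164808*sqrt(3)/25 ≈ 36105.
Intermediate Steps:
M(R, W) = -6*R
E(s) = 9 - 9*s*(2*s + sqrt(2)*sqrt(s))/5 (E(s) = 9 - (s + (s + sqrt(s + s)))*(s + (s + s)*4)/5 = 9 - (s + (s + sqrt(2*s)))*(s + (2*s)*4)/5 = 9 - (s + (s + sqrt(2)*sqrt(s)))*(s + 8*s)/5 = 9 - (2*s + sqrt(2)*sqrt(s))*9*s/5 = 9 - 9*s*(2*s + sqrt(2)*sqrt(s))/5)
(E(M(-1, -3)) - 32)**2 = ((9 - 18*(-6*(-1))**2/5 - 9*sqrt(2)*(-6*(-1))**(3/2)/5) - 32)**2 = ((9 - 18/5*6**2 - 9*sqrt(2)*6**(3/2)/5) - 32)**2 = ((9 - 18/5*36 - 9*sqrt(2)*6*sqrt(6)/5) - 32)**2 = ((9 - 648/5 - 108*sqrt(3)/5) - 32)**2 = ((-603/5 - 108*sqrt(3)/5) - 32)**2 = (-763/5 - 108*sqrt(3)/5)**2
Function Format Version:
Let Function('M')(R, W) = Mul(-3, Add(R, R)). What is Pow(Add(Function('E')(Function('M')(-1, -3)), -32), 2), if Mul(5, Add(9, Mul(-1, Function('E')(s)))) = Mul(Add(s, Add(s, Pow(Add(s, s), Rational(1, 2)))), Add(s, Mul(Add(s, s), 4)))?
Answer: Add(Rational(617161, 25), Mul(Rational(164808, 25), Pow(3, Rational(1, 2)))) ≈ 36105.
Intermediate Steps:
Function('M')(R, W) = Mul(-6, R) (Function('M')(R, W) = Mul(-3, Mul(2, R)) = Mul(-6, R))
Function('E')(s) = Add(9, Mul(Rational(-9, 5), s, Add(Mul(2, s), Mul(Pow(2, Rational(1, 2)), Pow(s, Rational(1, 2)))))) (Function('E')(s) = Add(9, Mul(Rational(-1, 5), Mul(Add(s, Add(s, Pow(Add(s, s), Rational(1, 2)))), Add(s, Mul(Add(s, s), 4))))) = Add(9, Mul(Rational(-1, 5), Mul(Add(s, Add(s, Pow(Mul(2, s), Rational(1, 2)))), Add(s, Mul(Mul(2, s), 4))))) = Add(9, Mul(Rational(-1, 5), Mul(Add(s, Add(s, Mul(Pow(2, Rational(1, 2)), Pow(s, Rational(1, 2))))), Add(s, Mul(8, s))))) = Add(9, Mul(Rational(-1, 5), Mul(Add(Mul(2, s), Mul(Pow(2, Rational(1, 2)), Pow(s, Rational(1, 2)))), Mul(9, s)))) = Add(9, Mul(Rational(-1, 5), Mul(9, s, Add(Mul(2, s), Mul(Pow(2, Rational(1, 2)), Pow(s, Rational(1, 2))))))) = Add(9, Mul(Rational(-9, 5), s, Add(Mul(2, s), Mul(Pow(2, Rational(1, 2)), Pow(s, Rational(1, 2)))))))
Pow(Add(Function('E')(Function('M')(-1, -3)), -32), 2) = Pow(Add(Add(9, Mul(Rational(-18, 5), Pow(Mul(-6, -1), 2)), Mul(Rational(-9, 5), Pow(2, Rational(1, 2)), Pow(Mul(-6, -1), Rational(3, 2)))), -32), 2) = Pow(Add(Add(9, Mul(Rational(-18, 5), Pow(6, 2)), Mul(Rational(-9, 5), Pow(2, Rational(1, 2)), Pow(6, Rational(3, 2)))), -32), 2) = Pow(Add(Add(9, Mul(Rational(-18, 5), 36), Mul(Rational(-9, 5), Pow(2, Rational(1, 2)), Mul(6, Pow(6, Rational(1, 2))))), -32), 2) = Pow(Add(Add(9, Rational(-648, 5), Mul(Rational(-108, 5), Pow(3, Rational(1, 2)))), -32), 2) = Pow(Add(Add(Rational(-603, 5), Mul(Rational(-108, 5), Pow(3, Rational(1, 2)))), -32), 2) = Pow(Add(Rational(-763, 5), Mul(Rational(-108, 5), Pow(3, Rational(1, 2)))), 2)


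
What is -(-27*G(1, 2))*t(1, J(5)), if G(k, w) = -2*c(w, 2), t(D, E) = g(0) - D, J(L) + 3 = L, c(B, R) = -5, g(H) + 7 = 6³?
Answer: 56160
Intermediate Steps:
g(H) = 209 (g(H) = -7 + 6³ = -7 + 216 = 209)
J(L) = -3 + L
t(D, E) = 209 - D
G(k, w) = 10 (G(k, w) = -2*(-5) = 10)
-(-27*G(1, 2))*t(1, J(5)) = -(-27*10)*(209 - 1*1) = -(-270)*(209 - 1) = -(-270)*208 = -1*(-56160) = 56160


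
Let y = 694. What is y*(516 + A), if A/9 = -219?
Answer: -1009770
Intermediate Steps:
A = -1971 (A = 9*(-219) = -1971)
y*(516 + A) = 694*(516 - 1971) = 694*(-1455) = -1009770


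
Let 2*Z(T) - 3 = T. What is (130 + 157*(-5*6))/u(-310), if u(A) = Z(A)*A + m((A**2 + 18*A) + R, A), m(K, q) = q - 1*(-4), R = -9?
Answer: -4580/47279 ≈ -0.096872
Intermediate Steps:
Z(T) = 3/2 + T/2
m(K, q) = 4 + q (m(K, q) = q + 4 = 4 + q)
u(A) = 4 + A + A*(3/2 + A/2) (u(A) = (3/2 + A/2)*A + (4 + A) = A*(3/2 + A/2) + (4 + A) = 4 + A + A*(3/2 + A/2))
(130 + 157*(-5*6))/u(-310) = (130 + 157*(-5*6))/(4 + (1/2)*(-310)**2 + (5/2)*(-310)) = (130 + 157*(-30))/(4 + (1/2)*96100 - 775) = (130 - 4710)/(4 + 48050 - 775) = -4580/47279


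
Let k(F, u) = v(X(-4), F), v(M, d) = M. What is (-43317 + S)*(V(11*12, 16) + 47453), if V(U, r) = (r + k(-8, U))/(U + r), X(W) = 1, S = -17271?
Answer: -106378304967/37 ≈ -2.8751e+9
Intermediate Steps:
k(F, u) = 1
V(U, r) = (1 + r)/(U + r) (V(U, r) = (r + 1)/(U + r) = (1 + r)/(U + r))
(-43317 + S)*(V(11*12, 16) + 47453) = (-43317 - 17271)*((1 + 16)/(11*12 + 16) + 47453) = -60588*(17/(132 + 16) + 47453) = -60588*(17/148 + 47453) = -60588*7023061/148 = -106378304967/37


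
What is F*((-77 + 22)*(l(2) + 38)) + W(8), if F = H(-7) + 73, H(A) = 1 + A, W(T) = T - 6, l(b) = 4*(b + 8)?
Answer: -287428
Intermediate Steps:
l(b) = 32 + 4*b (l(b) = 4*(8 + b) = 32 + 4*b)
W(T) = -6 + T
F = 67 (F = (1 - 7) + 73 = -6 + 73 = 67)
F*((-77 + 22)*(l(2) + 38)) + W(8) = 67*((-77 + 22)*((32 + 4*2) + 38)) + (-6 + 8) = 67*(-55*((32 + 8) + 38)) + 2 = 67*(-55*(40 + 38)) + 2 = 67*(-55*78) + 2 = 67*(-4290) + 2 = -287430 + 2 = -287428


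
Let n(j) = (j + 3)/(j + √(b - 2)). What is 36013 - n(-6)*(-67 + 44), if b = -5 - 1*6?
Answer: 1765051/49 + 69*I*√13/49 ≈ 36021.0 + 5.0772*I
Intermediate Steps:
b = -11 (b = -5 - 6 = -11)
n(j) = (3 + j)/(j + I*√13) (n(j) = (j + 3)/(j + √(-11 - 2)) = (3 + j)/(j + √(-13)) = (3 + j)/(j + I*√13))
36013 - n(-6)*(-67 + 44) = 36013 - (3 - 6)/(-6 + I*√13)*(-67 + 44) = 36013 - -3/(-6 + I*√13)*(-23) = 36013 - (-3/(-6 + I*√13))*(-23) = 36013 - 69/(-6 + I*√13)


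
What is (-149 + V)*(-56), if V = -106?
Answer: 14280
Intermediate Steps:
(-149 + V)*(-56) = (-149 - 106)*(-56) = -255*(-56) = 14280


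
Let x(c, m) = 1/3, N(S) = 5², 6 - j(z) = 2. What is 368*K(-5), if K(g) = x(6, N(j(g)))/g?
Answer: -368/15 ≈ -24.533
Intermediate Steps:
j(z) = 4 (j(z) = 6 - 1*2 = 6 - 2 = 4)
N(S) = 25
x(c, m) = ⅓
K(g) = 1/(3*g)
368*K(-5) = 368*((⅓)/(-5)) = 368*((⅓)*(-⅕)) = 368*(-1/15) = -368/15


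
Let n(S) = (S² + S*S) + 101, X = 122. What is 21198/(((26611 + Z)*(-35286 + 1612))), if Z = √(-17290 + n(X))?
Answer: -282049989/11922830977054 + 10599*√12579/11922830977054 ≈ -2.3557e-5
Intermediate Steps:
n(S) = 101 + 2*S² (n(S) = (S² + S²) + 101 = 2*S² + 101 = 101 + 2*S²)
Z = √12579 (Z = √(-17290 + (101 + 2*122²)) = √(-17290 + (101 + 2*14884)) = √(-17290 + (101 + 29768)) = √(-17290 + 29869) = √12579 ≈ 112.16)
21198/(((26611 + Z)*(-35286 + 1612))) = 21198/(((26611 + √12579)*(-35286 + 1612))) = 21198/(((26611 + √12579)*(-33674))) = 21198/(-896098814 - 33674*√12579)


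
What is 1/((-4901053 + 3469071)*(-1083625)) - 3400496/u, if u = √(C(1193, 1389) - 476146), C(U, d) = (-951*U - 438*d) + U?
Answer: 1/1551731494750 + 1700248*I*√2217878/1108939 ≈ 6.4444e-13 + 2283.4*I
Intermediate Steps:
C(U, d) = -950*U - 438*d
u = I*√2217878 (u = √((-950*1193 - 438*1389) - 476146) = √((-1133350 - 608382) - 476146) = √(-1741732 - 476146) = √(-2217878) = I*√2217878 ≈ 1489.3*I)
1/((-4901053 + 3469071)*(-1083625)) - 3400496/u = 1/((-4901053 + 3469071)*(-1083625)) - 3400496*(-I*√2217878/2217878) = -1/1083625/(-1431982) - (-1700248)*I*√2217878/1108939 = -1/1431982*(-1/1083625) + 1700248*I*√2217878/1108939 = 1/1551731494750 + 1700248*I*√2217878/1108939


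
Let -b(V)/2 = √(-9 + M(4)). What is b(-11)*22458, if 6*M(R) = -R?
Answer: -14972*I*√87 ≈ -1.3965e+5*I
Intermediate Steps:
M(R) = -R/6 (M(R) = (-R)/6 = -R/6)
b(V) = -2*I*√87/3 (b(V) = -2*√(-9 - ⅙*4) = -2*√(-9 - ⅔) = -2*I*√87/3)
b(-11)*22458 = -2*I*√87/3*22458 = -14972*I*√87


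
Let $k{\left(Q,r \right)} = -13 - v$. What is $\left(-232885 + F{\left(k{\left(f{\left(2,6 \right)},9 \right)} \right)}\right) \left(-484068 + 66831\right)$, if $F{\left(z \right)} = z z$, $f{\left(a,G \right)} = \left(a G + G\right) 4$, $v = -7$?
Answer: $97153218213$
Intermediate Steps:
$f{\left(a,G \right)} = 4 G + 4 G a$ ($f{\left(a,G \right)} = \left(G a + G\right) 4 = \left(G + G a\right) 4 = 4 G + 4 G a$)
$k{\left(Q,r \right)} = -6$ ($k{\left(Q,r \right)} = -13 - -7 = -13 + 7 = -6$)
$F{\left(z \right)} = z^{2}$
$\left(-232885 + F{\left(k{\left(f{\left(2,6 \right)},9 \right)} \right)}\right) \left(-484068 + 66831\right) = \left(-232885 + \left(-6\right)^{2}\right) \left(-484068 + 66831\right) = \left(-232885 + 36\right) \left(-417237\right) = \left(-232849\right) \left(-417237\right) = 97153218213$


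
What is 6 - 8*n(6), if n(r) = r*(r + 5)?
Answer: -522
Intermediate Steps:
n(r) = r*(5 + r)
6 - 8*n(6) = 6 - 48*(5 + 6) = 6 - 48*11 = 6 - 8*66 = 6 - 528 = -522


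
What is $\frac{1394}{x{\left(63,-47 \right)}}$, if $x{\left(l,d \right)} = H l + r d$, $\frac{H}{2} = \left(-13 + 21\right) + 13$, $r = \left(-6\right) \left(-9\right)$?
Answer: $\frac{697}{54} \approx 12.907$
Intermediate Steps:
$r = 54$
$H = 42$ ($H = 2 \left(\left(-13 + 21\right) + 13\right) = 2 \left(8 + 13\right) = 2 \cdot 21 = 42$)
$x{\left(l,d \right)} = 42 l + 54 d$
$\frac{1394}{x{\left(63,-47 \right)}} = \frac{1394}{42 \cdot 63 + 54 \left(-47\right)} = \frac{1394}{2646 - 2538} = \frac{1394}{108} = 1394 \cdot \frac{1}{108} = \frac{697}{54}$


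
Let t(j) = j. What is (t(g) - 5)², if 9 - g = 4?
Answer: 0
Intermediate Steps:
g = 5 (g = 9 - 1*4 = 9 - 4 = 5)
(t(g) - 5)² = (5 - 5)² = 0² = 0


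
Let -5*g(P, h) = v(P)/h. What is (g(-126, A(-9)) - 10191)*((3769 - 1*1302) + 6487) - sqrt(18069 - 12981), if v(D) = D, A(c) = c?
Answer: -456376426/5 - 4*sqrt(318) ≈ -9.1275e+7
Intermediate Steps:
g(P, h) = -P/(5*h)
(g(-126, A(-9)) - 10191)*((3769 - 1*1302) + 6487) - sqrt(18069 - 12981) = (-1/5*(-126)/(-9) - 10191)*((3769 - 1*1302) + 6487) - sqrt(18069 - 12981) = (-1/5*(-126)*(-1/9) - 10191)*((3769 - 1302) + 6487) - sqrt(5088) = (-14/5 - 10191)*(2467 + 6487) - 4*sqrt(318) = -50969/5*8954 - 4*sqrt(318) = -456376426/5 - 4*sqrt(318)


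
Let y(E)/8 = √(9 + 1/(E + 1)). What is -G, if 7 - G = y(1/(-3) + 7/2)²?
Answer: 14609/25 ≈ 584.36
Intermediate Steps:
y(E) = 8*√(9 + 1/(1 + E)) (y(E) = 8*√(9 + 1/(E + 1)) = 8*√(9 + 1/(1 + E)))
G = -14609/25 (G = 7 - (8*√((10 + 9*(1/(-3) + 7/2))/(1 + (1/(-3) + 7/2))))² = 7 - (8*√((10 + 9*(1*(-⅓) + 7*(½)))/(1 + (1*(-⅓) + 7*(½)))))² = 7 - (8*√((10 + 9*(-⅓ + 7/2))/(1 + (-⅓ + 7/2))))² = 7 - (8*√((10 + 9*(19/6))/(1 + 19/6)))² = 7 - (8*√((10 + 57/2)/(25/6)))² = 7 - (8*√((6/25)*(77/2)))² = 7 - (8*√(231/25))² = 7 - (8*(√231/5))² = 7 - (8*√231/5)² = 7 - 1*14784/25 = 7 - 14784/25 = -14609/25 ≈ -584.36)
-G = -1*(-14609/25) = 14609/25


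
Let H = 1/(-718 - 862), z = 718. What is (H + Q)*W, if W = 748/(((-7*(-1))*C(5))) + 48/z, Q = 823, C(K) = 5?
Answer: 87568729277/4963175 ≈ 17644.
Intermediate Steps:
H = -1/1580 (H = 1/(-1580) = -1/1580 ≈ -0.00063291)
W = 269372/12565 (W = 748/((-7*(-1)*5)) + 48/718 = 748/((7*5)) + 48*(1/718) = 748/35 + 24/359 = 269372/12565 ≈ 21.438)
(H + Q)*W = (-1/1580 + 823)*(269372/12565) = (1300339/1580)*(269372/12565) = 87568729277/4963175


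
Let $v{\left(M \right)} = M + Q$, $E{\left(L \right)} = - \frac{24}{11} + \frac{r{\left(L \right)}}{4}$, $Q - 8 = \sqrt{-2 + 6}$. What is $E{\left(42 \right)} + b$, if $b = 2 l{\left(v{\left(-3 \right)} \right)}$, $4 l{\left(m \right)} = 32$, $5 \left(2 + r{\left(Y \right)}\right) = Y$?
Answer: $\frac{848}{55} \approx 15.418$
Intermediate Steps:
$Q = 10$ ($Q = 8 + \sqrt{-2 + 6} = 8 + \sqrt{4} = 8 + 2 = 10$)
$r{\left(Y \right)} = -2 + \frac{Y}{5}$
$E{\left(L \right)} = - \frac{59}{22} + \frac{L}{20}$ ($E{\left(L \right)} = - \frac{24}{11} + \frac{-2 + \frac{L}{5}}{4} = \left(-24\right) \frac{1}{11} + \left(-2 + \frac{L}{5}\right) \frac{1}{4} = - \frac{24}{11} + \left(- \frac{1}{2} + \frac{L}{20}\right) = - \frac{59}{22} + \frac{L}{20}$)
$v{\left(M \right)} = 10 + M$ ($v{\left(M \right)} = M + 10 = 10 + M$)
$l{\left(m \right)} = 8$ ($l{\left(m \right)} = \frac{1}{4} \cdot 32 = 8$)
$b = 16$ ($b = 2 \cdot 8 = 16$)
$E{\left(42 \right)} + b = \left(- \frac{59}{22} + \frac{1}{20} \cdot 42\right) + 16 = \left(- \frac{59}{22} + \frac{21}{10}\right) + 16 = - \frac{32}{55} + 16 = \frac{848}{55}$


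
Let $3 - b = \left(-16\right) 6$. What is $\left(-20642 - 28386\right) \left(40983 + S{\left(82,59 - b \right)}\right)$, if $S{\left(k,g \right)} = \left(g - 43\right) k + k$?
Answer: $-1679650252$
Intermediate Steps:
$b = 99$ ($b = 3 - \left(-16\right) 6 = 3 - -96 = 3 + 96 = 99$)
$S{\left(k,g \right)} = k + k \left(-43 + g\right)$ ($S{\left(k,g \right)} = \left(-43 + g\right) k + k = k \left(-43 + g\right) + k = k + k \left(-43 + g\right)$)
$\left(-20642 - 28386\right) \left(40983 + S{\left(82,59 - b \right)}\right) = \left(-20642 - 28386\right) \left(40983 + 82 \left(-42 + \left(59 - 99\right)\right)\right) = - 49028 \left(40983 + 82 \left(-42 + \left(59 - 99\right)\right)\right) = - 49028 \left(40983 + 82 \left(-42 - 40\right)\right) = - 49028 \left(40983 + 82 \left(-82\right)\right) = - 49028 \left(40983 - 6724\right) = \left(-49028\right) 34259 = -1679650252$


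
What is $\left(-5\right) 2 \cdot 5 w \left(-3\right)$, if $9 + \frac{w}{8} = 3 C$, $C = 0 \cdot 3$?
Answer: $-10800$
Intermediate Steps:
$C = 0$
$w = -72$ ($w = -72 + 8 \cdot 3 \cdot 0 = -72 + 8 \cdot 0 = -72 + 0 = -72$)
$\left(-5\right) 2 \cdot 5 w \left(-3\right) = \left(-5\right) 2 \cdot 5 \left(-72\right) \left(-3\right) = \left(-10\right) 5 \left(-72\right) \left(-3\right) = \left(-50\right) \left(-72\right) \left(-3\right) = 3600 \left(-3\right) = -10800$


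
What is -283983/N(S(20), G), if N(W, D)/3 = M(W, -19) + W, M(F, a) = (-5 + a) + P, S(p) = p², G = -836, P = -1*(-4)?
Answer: -94661/380 ≈ -249.11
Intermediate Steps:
P = 4
M(F, a) = -1 + a (M(F, a) = (-5 + a) + 4 = -1 + a)
N(W, D) = -60 + 3*W (N(W, D) = 3*((-1 - 19) + W) = 3*(-20 + W) = -60 + 3*W)
-283983/N(S(20), G) = -283983/(-60 + 3*20²) = -283983/(-60 + 3*400) = -283983/(-60 + 1200) = -283983/1140 = -283983*1/1140 = -94661/380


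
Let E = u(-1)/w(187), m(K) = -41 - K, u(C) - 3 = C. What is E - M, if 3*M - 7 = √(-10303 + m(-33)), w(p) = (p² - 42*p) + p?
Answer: -95554/40953 - I*√10311/3 ≈ -2.3333 - 33.848*I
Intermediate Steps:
u(C) = 3 + C
w(p) = p² - 41*p
M = 7/3 + I*√10311/3 (M = 7/3 + √(-10303 + (-41 - 1*(-33)))/3 = 7/3 + √(-10303 + (-41 + 33))/3 = 7/3 + √(-10303 - 8)/3 = 7/3 + √(-10311)/3 = 7/3 + (I*√10311)/3 = 7/3 + I*√10311/3 ≈ 2.3333 + 33.848*I)
E = 1/13651 (E = (3 - 1)/((187*(-41 + 187))) = 2/((187*146)) = 2/27302 = 2*(1/27302) = 1/13651 ≈ 7.3255e-5)
E - M = 1/13651 - (7/3 + I*√10311/3) = 1/13651 + (-7/3 - I*√10311/3) = -95554/40953 - I*√10311/3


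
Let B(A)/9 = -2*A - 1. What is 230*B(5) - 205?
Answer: -22975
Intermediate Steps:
B(A) = -9 - 18*A (B(A) = 9*(-2*A - 1) = 9*(-1 - 2*A) = -9 - 18*A)
230*B(5) - 205 = 230*(-9 - 18*5) - 205 = 230*(-9 - 90) - 205 = 230*(-99) - 205 = -22770 - 205 = -22975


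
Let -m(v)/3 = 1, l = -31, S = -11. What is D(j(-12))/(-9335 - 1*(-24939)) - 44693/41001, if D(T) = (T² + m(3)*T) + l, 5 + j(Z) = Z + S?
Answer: -663071735/639779604 ≈ -1.0364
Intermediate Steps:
m(v) = -3 (m(v) = -3*1 = -3)
j(Z) = -16 + Z (j(Z) = -5 + (Z - 11) = -5 + (-11 + Z) = -16 + Z)
D(T) = -31 + T² - 3*T (D(T) = (T² - 3*T) - 31 = -31 + T² - 3*T)
D(j(-12))/(-9335 - 1*(-24939)) - 44693/41001 = (-31 + (-16 - 12)² - 3*(-16 - 12))/(-9335 - 1*(-24939)) - 44693/41001 = (-31 + (-28)² - 3*(-28))/(-9335 + 24939) - 44693*1/41001 = (-31 + 784 + 84)/15604 - 44693/41001 = 837*(1/15604) - 44693/41001 = 837/15604 - 44693/41001 = -663071735/639779604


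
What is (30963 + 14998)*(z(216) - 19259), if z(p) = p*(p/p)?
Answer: -875235323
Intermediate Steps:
z(p) = p (z(p) = p*1 = p)
(30963 + 14998)*(z(216) - 19259) = (30963 + 14998)*(216 - 19259) = 45961*(-19043) = -875235323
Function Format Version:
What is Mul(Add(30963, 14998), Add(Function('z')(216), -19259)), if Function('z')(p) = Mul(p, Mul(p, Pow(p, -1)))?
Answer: -875235323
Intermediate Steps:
Function('z')(p) = p (Function('z')(p) = Mul(p, 1) = p)
Mul(Add(30963, 14998), Add(Function('z')(216), -19259)) = Mul(Add(30963, 14998), Add(216, -19259)) = Mul(45961, -19043) = -875235323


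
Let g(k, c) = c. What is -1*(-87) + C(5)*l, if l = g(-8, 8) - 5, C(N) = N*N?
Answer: 162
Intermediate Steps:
C(N) = N²
l = 3 (l = 8 - 5 = 3)
-1*(-87) + C(5)*l = -1*(-87) + 5²*3 = 87 + 25*3 = 87 + 75 = 162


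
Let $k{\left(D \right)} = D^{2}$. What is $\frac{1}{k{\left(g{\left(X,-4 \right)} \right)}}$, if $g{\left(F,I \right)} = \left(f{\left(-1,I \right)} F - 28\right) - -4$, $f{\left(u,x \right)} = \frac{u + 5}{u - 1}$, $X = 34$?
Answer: $\frac{1}{8464} \approx 0.00011815$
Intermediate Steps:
$f{\left(u,x \right)} = \frac{5 + u}{-1 + u}$
$g{\left(F,I \right)} = -24 - 2 F$ ($g{\left(F,I \right)} = \left(\frac{5 - 1}{-1 - 1} F - 28\right) - -4 = \left(\frac{1}{-2} \cdot 4 F - 28\right) + 4 = \left(\left(- \frac{1}{2}\right) 4 F - 28\right) + 4 = \left(- 2 F - 28\right) + 4 = \left(-28 - 2 F\right) + 4 = -24 - 2 F$)
$\frac{1}{k{\left(g{\left(X,-4 \right)} \right)}} = \frac{1}{\left(-24 - 68\right)^{2}} = \frac{1}{\left(-92\right)^{2}} = \frac{1}{8464}$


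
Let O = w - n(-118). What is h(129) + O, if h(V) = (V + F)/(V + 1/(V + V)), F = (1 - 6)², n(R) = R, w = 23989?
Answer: 802393013/33283 ≈ 24108.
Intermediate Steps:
O = 24107 (O = 23989 - 1*(-118) = 23989 + 118 = 24107)
F = 25 (F = (-5)² = 25)
h(V) = (25 + V)/(V + 1/(2*V)) (h(V) = (V + 25)/(V + 1/(V + V)) = (25 + V)/(V + 1/(2*V)))
h(129) + O = 2*129*(25 + 129)/(1 + 2*129²) + 24107 = 2*129*154/(1 + 2*16641) + 24107 = 2*129*154/(1 + 33282) + 24107 = 2*129*154/33283 + 24107 = 2*129*(1/33283)*154 + 24107 = 39732/33283 + 24107 = 802393013/33283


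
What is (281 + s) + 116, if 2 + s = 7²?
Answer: 444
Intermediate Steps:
s = 47 (s = -2 + 7² = -2 + 49 = 47)
(281 + s) + 116 = (281 + 47) + 116 = 328 + 116 = 444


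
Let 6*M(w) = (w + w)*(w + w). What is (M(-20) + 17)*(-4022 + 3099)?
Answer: -785473/3 ≈ -2.6182e+5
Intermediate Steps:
M(w) = 2*w²/3 (M(w) = ((w + w)*(w + w))/6 = ((2*w)*(2*w))/6 = (4*w²)/6 = 2*w²/3)
(M(-20) + 17)*(-4022 + 3099) = ((⅔)*(-20)² + 17)*(-4022 + 3099) = ((⅔)*400 + 17)*(-923) = (800/3 + 17)*(-923) = (851/3)*(-923) = -785473/3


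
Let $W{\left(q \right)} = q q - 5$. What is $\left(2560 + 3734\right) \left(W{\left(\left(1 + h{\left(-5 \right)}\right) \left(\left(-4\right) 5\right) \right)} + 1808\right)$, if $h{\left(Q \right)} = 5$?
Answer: $101981682$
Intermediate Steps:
$W{\left(q \right)} = -5 + q^{2}$ ($W{\left(q \right)} = q^{2} - 5 = -5 + q^{2}$)
$\left(2560 + 3734\right) \left(W{\left(\left(1 + h{\left(-5 \right)}\right) \left(\left(-4\right) 5\right) \right)} + 1808\right) = \left(2560 + 3734\right) \left(\left(-5 + \left(\left(1 + 5\right) \left(\left(-4\right) 5\right)\right)^{2}\right) + 1808\right) = 6294 \left(\left(-5 + \left(6 \left(-20\right)\right)^{2}\right) + 1808\right) = 6294 \left(\left(-5 + \left(-120\right)^{2}\right) + 1808\right) = 6294 \left(\left(-5 + 14400\right) + 1808\right) = 6294 \left(14395 + 1808\right) = 6294 \cdot 16203 = 101981682$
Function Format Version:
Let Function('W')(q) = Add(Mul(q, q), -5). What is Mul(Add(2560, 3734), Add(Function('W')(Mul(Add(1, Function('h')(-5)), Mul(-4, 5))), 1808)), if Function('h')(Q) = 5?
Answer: 101981682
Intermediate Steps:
Function('W')(q) = Add(-5, Pow(q, 2)) (Function('W')(q) = Add(Pow(q, 2), -5) = Add(-5, Pow(q, 2)))
Mul(Add(2560, 3734), Add(Function('W')(Mul(Add(1, Function('h')(-5)), Mul(-4, 5))), 1808)) = Mul(Add(2560, 3734), Add(Add(-5, Pow(Mul(Add(1, 5), Mul(-4, 5)), 2)), 1808)) = Mul(6294, Add(Add(-5, Pow(Mul(6, -20), 2)), 1808)) = Mul(6294, Add(Add(-5, Pow(-120, 2)), 1808)) = Mul(6294, Add(Add(-5, 14400), 1808)) = Mul(6294, Add(14395, 1808)) = Mul(6294, 16203) = 101981682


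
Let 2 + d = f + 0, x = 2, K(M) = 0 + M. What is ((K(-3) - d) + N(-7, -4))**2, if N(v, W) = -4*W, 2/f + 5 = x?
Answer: 2209/9 ≈ 245.44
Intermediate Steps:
K(M) = M
f = -2/3 (f = 2/(-5 + 2) = 2/(-3) = 2*(-1/3) = -2/3 ≈ -0.66667)
d = -8/3 (d = -2 + (-2/3 + 0) = -2 - 2/3 = -8/3 ≈ -2.6667)
((K(-3) - d) + N(-7, -4))**2 = ((-3 - 1*(-8/3)) - 4*(-4))**2 = ((-3 + 8/3) + 16)**2 = (-1/3 + 16)**2 = (47/3)**2 = 2209/9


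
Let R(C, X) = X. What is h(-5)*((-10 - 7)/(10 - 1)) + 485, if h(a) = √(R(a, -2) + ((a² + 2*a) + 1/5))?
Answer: 485 - 17*√330/45 ≈ 478.14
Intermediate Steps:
h(a) = √(-9/5 + a² + 2*a) (h(a) = √(-2 + ((a² + 2*a) + 1/5)) = √(-2 + ((a² + 2*a) + 1*(⅕))) = √(-2 + ((a² + 2*a) + ⅕)) = √(-2 + (⅕ + a² + 2*a)) = √(-9/5 + a² + 2*a))
h(-5)*((-10 - 7)/(10 - 1)) + 485 = (√(-45 + 25*(-5)² + 50*(-5))/5)*((-10 - 7)/(10 - 1)) + 485 = (√(-45 + 25*25 - 250)/5)*(-17/9) + 485 = (√(-45 + 625 - 250)/5)*(-17*⅑) + 485 = (√330/5)*(-17/9) + 485 = -17*√330/45 + 485 = 485 - 17*√330/45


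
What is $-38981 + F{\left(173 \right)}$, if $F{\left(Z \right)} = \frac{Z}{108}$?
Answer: $- \frac{4209775}{108} \approx -38979.0$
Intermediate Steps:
$F{\left(Z \right)} = \frac{Z}{108}$ ($F{\left(Z \right)} = Z \frac{1}{108} = \frac{Z}{108}$)
$-38981 + F{\left(173 \right)} = -38981 + \frac{1}{108} \cdot 173 = -38981 + \frac{173}{108} = - \frac{4209775}{108}$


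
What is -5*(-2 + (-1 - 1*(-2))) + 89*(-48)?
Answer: -4267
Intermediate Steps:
-5*(-2 + (-1 - 1*(-2))) + 89*(-48) = -5*(-2 + (-1 + 2)) - 4272 = -5*(-2 + 1) - 4272 = -5*(-1) - 4272 = 5 - 4272 = -4267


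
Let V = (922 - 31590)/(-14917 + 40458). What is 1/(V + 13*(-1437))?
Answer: -25541/477162089 ≈ -5.3527e-5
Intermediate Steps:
V = -30668/25541 ≈ -1.2007
1/(V + 13*(-1437)) = 1/(-30668/25541 + 13*(-1437)) = 1/(-30668/25541 - 18681) = 1/(-477162089/25541) = -25541/477162089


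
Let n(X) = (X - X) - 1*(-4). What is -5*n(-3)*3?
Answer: -60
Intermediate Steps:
n(X) = 4 (n(X) = 0 + 4 = 4)
-5*n(-3)*3 = -5*4*3 = -20*3 = -60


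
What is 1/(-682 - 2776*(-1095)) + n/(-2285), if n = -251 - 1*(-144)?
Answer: 81031771/1730435070 ≈ 0.046827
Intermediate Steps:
n = -107 (n = -251 + 144 = -107)
1/(-682 - 2776*(-1095)) + n/(-2285) = 1/(-682 - 2776*(-1095)) - 107/(-2285) = -1/1095/(-3458) - 107*(-1/2285) = -1/3458*(-1/1095) + 107/2285 = 1/3786510 + 107/2285 = 81031771/1730435070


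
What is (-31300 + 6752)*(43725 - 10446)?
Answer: -816932892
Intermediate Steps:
(-31300 + 6752)*(43725 - 10446) = -24548*33279 = -816932892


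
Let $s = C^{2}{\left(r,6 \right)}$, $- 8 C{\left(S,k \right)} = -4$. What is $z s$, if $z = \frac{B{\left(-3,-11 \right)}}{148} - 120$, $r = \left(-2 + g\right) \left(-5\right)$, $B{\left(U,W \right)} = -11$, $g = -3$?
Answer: $- \frac{17771}{592} \approx -30.019$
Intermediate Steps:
$r = 25$ ($r = \left(-2 - 3\right) \left(-5\right) = \left(-5\right) \left(-5\right) = 25$)
$C{\left(S,k \right)} = \frac{1}{2}$ ($C{\left(S,k \right)} = \left(- \frac{1}{8}\right) \left(-4\right) = \frac{1}{2}$)
$z = - \frac{17771}{148}$ ($z = - \frac{11}{148} - 120 = - \frac{17771}{148} \approx -120.07$)
$s = \frac{1}{4}$ ($s = \left(\frac{1}{2}\right)^{2} = \frac{1}{4} \approx 0.25$)
$z s = \left(- \frac{17771}{148}\right) \frac{1}{4} = - \frac{17771}{592}$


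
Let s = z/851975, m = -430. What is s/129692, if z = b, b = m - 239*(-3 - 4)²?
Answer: -12141/110494341700 ≈ -1.0988e-7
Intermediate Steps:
b = -12141 (b = -430 - 239*(-3 - 4)² = -430 - 239*(-7)² = -430 - 239*49 = -430 - 11711 = -12141)
z = -12141
s = -12141/851975 ≈ -0.014250
s/129692 = -12141/851975/129692 = -12141/851975*1/129692 = -12141/110494341700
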